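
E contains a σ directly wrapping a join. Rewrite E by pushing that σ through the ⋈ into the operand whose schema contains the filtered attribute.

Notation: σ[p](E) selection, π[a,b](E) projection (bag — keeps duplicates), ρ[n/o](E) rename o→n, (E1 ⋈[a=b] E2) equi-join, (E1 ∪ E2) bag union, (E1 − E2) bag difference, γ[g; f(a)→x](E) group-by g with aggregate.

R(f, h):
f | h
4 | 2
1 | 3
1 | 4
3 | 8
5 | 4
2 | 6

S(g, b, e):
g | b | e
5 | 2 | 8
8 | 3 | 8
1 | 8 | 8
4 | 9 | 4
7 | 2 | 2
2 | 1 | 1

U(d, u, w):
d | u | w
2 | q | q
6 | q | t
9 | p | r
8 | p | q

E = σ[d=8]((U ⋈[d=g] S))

σ filters on d, owned by the left side.
E' = (σ[d=8](U) ⋈[d=g] S)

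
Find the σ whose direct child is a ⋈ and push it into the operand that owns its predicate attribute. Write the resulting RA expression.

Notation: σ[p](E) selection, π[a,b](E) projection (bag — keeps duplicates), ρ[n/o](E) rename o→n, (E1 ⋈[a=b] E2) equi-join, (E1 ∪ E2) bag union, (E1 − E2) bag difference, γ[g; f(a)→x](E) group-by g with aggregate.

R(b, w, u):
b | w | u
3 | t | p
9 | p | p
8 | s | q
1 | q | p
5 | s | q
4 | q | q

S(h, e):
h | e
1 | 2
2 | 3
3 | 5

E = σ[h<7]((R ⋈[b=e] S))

σ filters on h, owned by the right side.
E' = (R ⋈[b=e] σ[h<7](S))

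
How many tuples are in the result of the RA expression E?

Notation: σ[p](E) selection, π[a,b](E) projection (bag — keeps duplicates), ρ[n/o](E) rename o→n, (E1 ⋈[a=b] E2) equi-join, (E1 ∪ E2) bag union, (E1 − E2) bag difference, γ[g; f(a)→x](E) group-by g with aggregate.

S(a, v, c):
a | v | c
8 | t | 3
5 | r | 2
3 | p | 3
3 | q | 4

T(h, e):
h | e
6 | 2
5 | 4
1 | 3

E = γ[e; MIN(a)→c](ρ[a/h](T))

Stepwise |·|:
  T → 3
  ρ[a/h](T) → 3
  γ[e; MIN(a)→c](ρ[a/h](T)) → 3

|E| = 3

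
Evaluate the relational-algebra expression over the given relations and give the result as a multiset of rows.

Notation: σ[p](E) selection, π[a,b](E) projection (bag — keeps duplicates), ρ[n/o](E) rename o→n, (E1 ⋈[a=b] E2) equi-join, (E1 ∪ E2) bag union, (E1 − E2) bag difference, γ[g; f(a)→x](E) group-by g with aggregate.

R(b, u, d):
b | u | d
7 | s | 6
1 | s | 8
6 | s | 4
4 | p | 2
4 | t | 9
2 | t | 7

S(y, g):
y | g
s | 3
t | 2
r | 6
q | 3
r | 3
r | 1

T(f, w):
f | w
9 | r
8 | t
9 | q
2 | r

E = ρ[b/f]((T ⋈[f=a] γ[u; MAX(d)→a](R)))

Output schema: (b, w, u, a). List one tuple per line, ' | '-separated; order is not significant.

Stepwise |·|:
  T → 4
  R → 6
  γ[u; MAX(d)→a](R) → 3
  (T ⋈[f=a] γ[u; MAX(d)→a](R)) → 4
  ρ[b/f]((T ⋈[f=a] γ[u; MAX(d)→a](R))) → 4

== RESULT ==
b | w | u | a
2 | r | p | 2
8 | t | s | 8
9 | q | t | 9
9 | r | t | 9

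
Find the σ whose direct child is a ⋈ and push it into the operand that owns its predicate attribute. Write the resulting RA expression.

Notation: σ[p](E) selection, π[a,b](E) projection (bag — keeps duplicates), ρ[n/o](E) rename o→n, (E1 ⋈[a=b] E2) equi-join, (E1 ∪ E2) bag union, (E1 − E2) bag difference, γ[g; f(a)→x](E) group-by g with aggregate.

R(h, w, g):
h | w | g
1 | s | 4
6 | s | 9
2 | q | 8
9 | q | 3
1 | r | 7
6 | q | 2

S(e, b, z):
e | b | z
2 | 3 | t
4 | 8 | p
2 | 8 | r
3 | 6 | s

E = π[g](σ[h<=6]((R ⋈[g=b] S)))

σ filters on h, owned by the left side.
E' = π[g]((σ[h<=6](R) ⋈[g=b] S))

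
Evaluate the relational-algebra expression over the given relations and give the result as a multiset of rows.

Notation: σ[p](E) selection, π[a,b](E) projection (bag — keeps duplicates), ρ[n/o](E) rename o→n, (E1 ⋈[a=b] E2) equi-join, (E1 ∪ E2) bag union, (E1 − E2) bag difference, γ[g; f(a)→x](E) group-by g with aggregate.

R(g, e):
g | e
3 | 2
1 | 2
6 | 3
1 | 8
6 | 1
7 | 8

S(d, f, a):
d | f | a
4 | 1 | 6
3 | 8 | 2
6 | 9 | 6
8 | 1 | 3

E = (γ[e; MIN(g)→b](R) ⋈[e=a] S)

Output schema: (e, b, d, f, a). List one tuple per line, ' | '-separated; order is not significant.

Row counts bottom-up:
  R → 6
  γ[e; MIN(g)→b](R) → 4
  S → 4
  (γ[e; MIN(g)→b](R) ⋈[e=a] S) → 2

== RESULT ==
e | b | d | f | a
2 | 1 | 3 | 8 | 2
3 | 6 | 8 | 1 | 3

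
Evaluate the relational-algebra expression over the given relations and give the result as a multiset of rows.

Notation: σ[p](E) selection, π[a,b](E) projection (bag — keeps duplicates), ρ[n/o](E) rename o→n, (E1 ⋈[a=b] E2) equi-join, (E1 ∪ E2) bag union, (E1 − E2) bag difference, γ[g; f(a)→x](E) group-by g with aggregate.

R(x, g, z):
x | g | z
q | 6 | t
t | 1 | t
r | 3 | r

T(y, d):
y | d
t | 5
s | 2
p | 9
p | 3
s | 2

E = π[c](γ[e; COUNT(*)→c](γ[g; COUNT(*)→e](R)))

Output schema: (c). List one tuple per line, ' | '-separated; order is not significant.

Subexpression sizes:
  R → 3
  γ[g; COUNT(*)→e](R) → 3
  γ[e; COUNT(*)→c](γ[g; COUNT(*)→e](R)) → 1
  π[c](γ[e; COUNT(*)→c](γ[g; COUNT(*)→e](R))) → 1

== RESULT ==
c
3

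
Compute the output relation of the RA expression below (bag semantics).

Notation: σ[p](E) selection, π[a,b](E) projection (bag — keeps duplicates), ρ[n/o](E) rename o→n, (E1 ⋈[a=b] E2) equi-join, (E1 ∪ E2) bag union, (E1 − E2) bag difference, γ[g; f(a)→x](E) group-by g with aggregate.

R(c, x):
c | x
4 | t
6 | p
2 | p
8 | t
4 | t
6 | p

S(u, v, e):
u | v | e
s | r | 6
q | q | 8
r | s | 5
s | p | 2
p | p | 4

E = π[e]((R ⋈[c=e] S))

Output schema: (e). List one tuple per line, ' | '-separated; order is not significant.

Subexpression sizes:
  R → 6
  S → 5
  (R ⋈[c=e] S) → 6
  π[e]((R ⋈[c=e] S)) → 6

== RESULT ==
e
2
4
4
6
6
8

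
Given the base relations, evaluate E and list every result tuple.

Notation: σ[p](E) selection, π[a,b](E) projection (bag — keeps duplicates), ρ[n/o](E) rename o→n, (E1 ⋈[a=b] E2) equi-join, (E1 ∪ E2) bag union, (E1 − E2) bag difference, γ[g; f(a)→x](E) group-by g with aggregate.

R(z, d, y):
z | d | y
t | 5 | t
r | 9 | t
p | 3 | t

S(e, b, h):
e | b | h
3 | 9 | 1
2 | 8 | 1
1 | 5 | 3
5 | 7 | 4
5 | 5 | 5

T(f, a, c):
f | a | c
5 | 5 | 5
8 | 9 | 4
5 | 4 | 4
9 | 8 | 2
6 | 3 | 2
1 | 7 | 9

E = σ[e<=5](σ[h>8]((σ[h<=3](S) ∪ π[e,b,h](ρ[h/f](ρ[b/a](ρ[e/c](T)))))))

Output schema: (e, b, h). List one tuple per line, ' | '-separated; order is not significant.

Row counts bottom-up:
  S → 5
  σ[h<=3](S) → 3
  T → 6
  ρ[e/c](T) → 6
  ρ[b/a](ρ[e/c](T)) → 6
  ρ[h/f](ρ[b/a](ρ[e/c](T))) → 6
  π[e,b,h](ρ[h/f](ρ[b/a](ρ[e/c](T)))) → 6
  (σ[h<=3](S) ∪ π[e,b,h](ρ[h/f](ρ[b/a](ρ[e/c](T))))) → 9
  σ[h>8]((σ[h<=3](S) ∪ π[e,b,h](ρ[h/f](ρ[b/a](ρ[e/c](T)))))) → 1
  σ[e<=5](σ[h>8]((σ[h<=3](S) ∪ π[e,b,h](ρ[h/f](ρ[b/a](ρ[e/c](T))))))) → 1

== RESULT ==
e | b | h
2 | 8 | 9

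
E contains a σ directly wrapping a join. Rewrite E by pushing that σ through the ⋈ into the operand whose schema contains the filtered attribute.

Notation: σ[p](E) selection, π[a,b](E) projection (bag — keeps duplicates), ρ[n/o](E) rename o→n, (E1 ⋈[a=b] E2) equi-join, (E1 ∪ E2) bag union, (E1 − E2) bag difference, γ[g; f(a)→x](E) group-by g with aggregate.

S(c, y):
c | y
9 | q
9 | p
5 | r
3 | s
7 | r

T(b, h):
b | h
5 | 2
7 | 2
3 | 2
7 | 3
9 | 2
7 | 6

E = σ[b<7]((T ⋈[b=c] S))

σ filters on b, owned by the left side.
E' = (σ[b<7](T) ⋈[b=c] S)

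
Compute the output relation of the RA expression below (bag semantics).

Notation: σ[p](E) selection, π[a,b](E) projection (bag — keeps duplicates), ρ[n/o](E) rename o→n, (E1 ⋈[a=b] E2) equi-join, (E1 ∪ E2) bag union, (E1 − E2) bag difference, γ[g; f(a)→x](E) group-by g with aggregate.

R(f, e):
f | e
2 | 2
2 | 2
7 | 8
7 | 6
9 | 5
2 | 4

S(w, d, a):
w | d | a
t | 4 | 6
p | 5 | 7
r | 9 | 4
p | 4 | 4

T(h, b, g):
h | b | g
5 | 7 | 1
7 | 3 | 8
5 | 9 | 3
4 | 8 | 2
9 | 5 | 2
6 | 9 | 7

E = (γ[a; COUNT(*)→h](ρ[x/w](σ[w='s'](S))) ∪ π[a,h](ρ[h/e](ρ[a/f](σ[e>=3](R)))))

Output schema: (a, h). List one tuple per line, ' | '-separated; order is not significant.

Stepwise |·|:
  S → 4
  σ[w='s'](S) → 0
  ρ[x/w](σ[w='s'](S)) → 0
  γ[a; COUNT(*)→h](ρ[x/w](σ[w='s'](S))) → 0
  R → 6
  σ[e>=3](R) → 4
  ρ[a/f](σ[e>=3](R)) → 4
  ρ[h/e](ρ[a/f](σ[e>=3](R))) → 4
  π[a,h](ρ[h/e](ρ[a/f](σ[e>=3](R)))) → 4
  (γ[a; COUNT(*)→h](ρ[x/w](σ[w='s'](S))) ∪ π[a,h](ρ[h/e](ρ[a/f](σ[e>=3](R))))) → 4

== RESULT ==
a | h
2 | 4
7 | 6
7 | 8
9 | 5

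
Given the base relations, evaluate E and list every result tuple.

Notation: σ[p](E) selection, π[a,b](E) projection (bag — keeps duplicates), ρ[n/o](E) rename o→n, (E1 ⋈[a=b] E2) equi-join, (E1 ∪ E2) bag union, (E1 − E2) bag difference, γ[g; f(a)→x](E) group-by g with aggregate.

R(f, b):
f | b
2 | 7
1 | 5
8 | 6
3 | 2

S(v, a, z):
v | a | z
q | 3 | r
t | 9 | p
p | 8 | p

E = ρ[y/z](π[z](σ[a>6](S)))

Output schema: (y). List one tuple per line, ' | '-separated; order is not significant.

Row counts bottom-up:
  S → 3
  σ[a>6](S) → 2
  π[z](σ[a>6](S)) → 2
  ρ[y/z](π[z](σ[a>6](S))) → 2

== RESULT ==
y
p
p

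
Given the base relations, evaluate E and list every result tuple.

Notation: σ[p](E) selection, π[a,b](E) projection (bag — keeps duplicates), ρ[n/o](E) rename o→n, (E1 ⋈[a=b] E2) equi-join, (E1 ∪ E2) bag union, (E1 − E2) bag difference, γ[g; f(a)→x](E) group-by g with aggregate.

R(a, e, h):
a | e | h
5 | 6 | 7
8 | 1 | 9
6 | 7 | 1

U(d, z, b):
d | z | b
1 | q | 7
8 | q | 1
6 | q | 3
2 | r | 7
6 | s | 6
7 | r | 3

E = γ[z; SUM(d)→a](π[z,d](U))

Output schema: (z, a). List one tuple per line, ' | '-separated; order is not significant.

Subexpression sizes:
  U → 6
  π[z,d](U) → 6
  γ[z; SUM(d)→a](π[z,d](U)) → 3

== RESULT ==
z | a
q | 15
r | 9
s | 6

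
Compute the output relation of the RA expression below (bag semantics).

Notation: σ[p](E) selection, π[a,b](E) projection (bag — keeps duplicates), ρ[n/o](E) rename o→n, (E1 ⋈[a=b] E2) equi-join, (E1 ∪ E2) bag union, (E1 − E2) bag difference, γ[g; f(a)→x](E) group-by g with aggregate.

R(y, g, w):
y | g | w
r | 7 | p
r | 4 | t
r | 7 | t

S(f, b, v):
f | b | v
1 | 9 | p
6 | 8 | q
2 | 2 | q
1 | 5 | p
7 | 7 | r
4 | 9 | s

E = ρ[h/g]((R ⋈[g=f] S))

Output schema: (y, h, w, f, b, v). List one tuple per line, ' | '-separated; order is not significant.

Stepwise |·|:
  R → 3
  S → 6
  (R ⋈[g=f] S) → 3
  ρ[h/g]((R ⋈[g=f] S)) → 3

== RESULT ==
y | h | w | f | b | v
r | 4 | t | 4 | 9 | s
r | 7 | p | 7 | 7 | r
r | 7 | t | 7 | 7 | r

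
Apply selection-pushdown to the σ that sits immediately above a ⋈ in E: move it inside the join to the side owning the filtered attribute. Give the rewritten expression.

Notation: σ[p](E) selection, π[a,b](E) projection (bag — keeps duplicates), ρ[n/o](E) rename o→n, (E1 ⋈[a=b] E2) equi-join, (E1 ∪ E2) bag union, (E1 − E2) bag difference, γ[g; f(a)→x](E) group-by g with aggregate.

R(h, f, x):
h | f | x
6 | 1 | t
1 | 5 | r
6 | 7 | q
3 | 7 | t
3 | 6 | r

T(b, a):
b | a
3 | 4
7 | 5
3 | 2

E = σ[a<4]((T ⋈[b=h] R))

σ filters on a, owned by the left side.
E' = (σ[a<4](T) ⋈[b=h] R)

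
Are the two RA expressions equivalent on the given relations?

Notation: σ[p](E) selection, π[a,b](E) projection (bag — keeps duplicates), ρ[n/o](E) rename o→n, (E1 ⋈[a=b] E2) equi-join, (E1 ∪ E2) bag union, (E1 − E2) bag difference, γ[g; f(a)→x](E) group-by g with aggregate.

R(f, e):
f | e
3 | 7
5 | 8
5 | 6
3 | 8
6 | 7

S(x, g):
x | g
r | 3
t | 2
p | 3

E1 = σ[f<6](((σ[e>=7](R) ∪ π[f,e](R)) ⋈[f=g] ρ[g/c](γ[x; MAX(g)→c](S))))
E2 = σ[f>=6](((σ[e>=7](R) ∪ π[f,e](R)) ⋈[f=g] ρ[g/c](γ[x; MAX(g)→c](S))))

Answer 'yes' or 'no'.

E1 subexpression sizes:
  R → 5
  σ[e>=7](R) → 4
  R → 5
  π[f,e](R) → 5
  (σ[e>=7](R) ∪ π[f,e](R)) → 9
  S → 3
  γ[x; MAX(g)→c](S) → 3
  ρ[g/c](γ[x; MAX(g)→c](S)) → 3
  ((σ[e>=7](R) ∪ π[f,e](R)) ⋈[f=g] ρ[g/c](γ[x; MAX(g)→c](S))) → 8
  σ[f<6](((σ[e>=7](R) ∪ π[f,e](R)) ⋈[f=g] ρ[g/c](γ[x; MAX(g)→c](S)))) → 8
E2 subexpression sizes:
  R → 5
  σ[e>=7](R) → 4
  R → 5
  π[f,e](R) → 5
  (σ[e>=7](R) ∪ π[f,e](R)) → 9
  S → 3
  γ[x; MAX(g)→c](S) → 3
  ρ[g/c](γ[x; MAX(g)→c](S)) → 3
  ((σ[e>=7](R) ∪ π[f,e](R)) ⋈[f=g] ρ[g/c](γ[x; MAX(g)→c](S))) → 8
  σ[f>=6](((σ[e>=7](R) ∪ π[f,e](R)) ⋈[f=g] ρ[g/c](γ[x; MAX(g)→c](S)))) → 0

E1 result:
f | e | x | g
3 | 7 | p | 3
3 | 7 | p | 3
3 | 7 | r | 3
3 | 7 | r | 3
3 | 8 | p | 3
3 | 8 | p | 3
3 | 8 | r | 3
3 | 8 | r | 3
E2 result:
f | e | x | g
(0 rows)
Witness: (3, 7, 'p', 3) appears 2× in E1 but 0× in E2.

no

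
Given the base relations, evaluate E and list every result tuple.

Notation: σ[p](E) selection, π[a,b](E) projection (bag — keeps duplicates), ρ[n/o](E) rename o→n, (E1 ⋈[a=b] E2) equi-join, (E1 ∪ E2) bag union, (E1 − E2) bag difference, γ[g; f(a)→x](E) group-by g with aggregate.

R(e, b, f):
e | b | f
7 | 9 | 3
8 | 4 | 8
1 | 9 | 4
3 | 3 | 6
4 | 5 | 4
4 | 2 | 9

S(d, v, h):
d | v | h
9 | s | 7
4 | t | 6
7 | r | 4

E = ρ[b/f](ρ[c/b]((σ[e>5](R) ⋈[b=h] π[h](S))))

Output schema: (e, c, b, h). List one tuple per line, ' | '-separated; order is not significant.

Stepwise |·|:
  R → 6
  σ[e>5](R) → 2
  S → 3
  π[h](S) → 3
  (σ[e>5](R) ⋈[b=h] π[h](S)) → 1
  ρ[c/b]((σ[e>5](R) ⋈[b=h] π[h](S))) → 1
  ρ[b/f](ρ[c/b]((σ[e>5](R) ⋈[b=h] π[h](S)))) → 1

== RESULT ==
e | c | b | h
8 | 4 | 8 | 4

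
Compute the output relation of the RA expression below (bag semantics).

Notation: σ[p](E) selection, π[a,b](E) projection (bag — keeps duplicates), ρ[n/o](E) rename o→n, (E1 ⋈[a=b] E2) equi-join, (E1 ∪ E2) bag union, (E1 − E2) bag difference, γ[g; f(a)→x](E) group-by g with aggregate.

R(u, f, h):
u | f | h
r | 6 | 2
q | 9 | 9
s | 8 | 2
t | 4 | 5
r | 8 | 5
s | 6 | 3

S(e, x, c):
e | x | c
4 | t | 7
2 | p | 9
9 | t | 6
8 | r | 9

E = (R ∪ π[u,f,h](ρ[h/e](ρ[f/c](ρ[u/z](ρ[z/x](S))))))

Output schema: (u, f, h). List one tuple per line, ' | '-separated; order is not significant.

Stepwise |·|:
  R → 6
  S → 4
  ρ[z/x](S) → 4
  ρ[u/z](ρ[z/x](S)) → 4
  ρ[f/c](ρ[u/z](ρ[z/x](S))) → 4
  ρ[h/e](ρ[f/c](ρ[u/z](ρ[z/x](S)))) → 4
  π[u,f,h](ρ[h/e](ρ[f/c](ρ[u/z](ρ[z/x](S))))) → 4
  (R ∪ π[u,f,h](ρ[h/e](ρ[f/c](ρ[u/z](ρ[z/x](S)))))) → 10

== RESULT ==
u | f | h
p | 9 | 2
q | 9 | 9
r | 6 | 2
r | 8 | 5
r | 9 | 8
s | 6 | 3
s | 8 | 2
t | 4 | 5
t | 6 | 9
t | 7 | 4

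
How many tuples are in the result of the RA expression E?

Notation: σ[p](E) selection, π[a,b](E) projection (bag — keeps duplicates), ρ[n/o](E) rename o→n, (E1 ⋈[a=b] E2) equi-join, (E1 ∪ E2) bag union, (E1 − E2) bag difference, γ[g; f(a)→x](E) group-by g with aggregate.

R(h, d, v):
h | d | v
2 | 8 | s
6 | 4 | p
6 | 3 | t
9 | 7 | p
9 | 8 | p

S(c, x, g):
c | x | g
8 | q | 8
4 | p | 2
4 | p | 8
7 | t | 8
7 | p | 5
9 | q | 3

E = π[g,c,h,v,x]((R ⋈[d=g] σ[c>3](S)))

Per-node cardinality:
  R → 5
  S → 6
  σ[c>3](S) → 6
  (R ⋈[d=g] σ[c>3](S)) → 7
  π[g,c,h,v,x]((R ⋈[d=g] σ[c>3](S))) → 7

|E| = 7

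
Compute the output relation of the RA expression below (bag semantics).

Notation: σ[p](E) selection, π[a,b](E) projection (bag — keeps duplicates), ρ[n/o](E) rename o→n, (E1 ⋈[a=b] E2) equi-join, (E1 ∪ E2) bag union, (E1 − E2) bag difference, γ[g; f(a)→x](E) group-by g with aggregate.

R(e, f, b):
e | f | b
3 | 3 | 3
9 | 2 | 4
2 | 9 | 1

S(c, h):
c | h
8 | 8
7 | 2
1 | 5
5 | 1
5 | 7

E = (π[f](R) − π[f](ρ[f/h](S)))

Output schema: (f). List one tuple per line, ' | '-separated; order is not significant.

Subexpression sizes:
  R → 3
  π[f](R) → 3
  S → 5
  ρ[f/h](S) → 5
  π[f](ρ[f/h](S)) → 5
  (π[f](R) − π[f](ρ[f/h](S))) → 2

== RESULT ==
f
3
9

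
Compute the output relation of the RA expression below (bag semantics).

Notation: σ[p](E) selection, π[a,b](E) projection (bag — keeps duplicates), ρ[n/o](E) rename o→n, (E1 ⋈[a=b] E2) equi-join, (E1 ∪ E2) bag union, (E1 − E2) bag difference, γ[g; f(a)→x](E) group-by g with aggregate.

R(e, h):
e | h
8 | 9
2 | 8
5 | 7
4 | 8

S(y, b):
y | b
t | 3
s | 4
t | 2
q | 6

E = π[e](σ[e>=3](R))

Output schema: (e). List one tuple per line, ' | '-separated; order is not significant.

Stepwise |·|:
  R → 4
  σ[e>=3](R) → 3
  π[e](σ[e>=3](R)) → 3

== RESULT ==
e
4
5
8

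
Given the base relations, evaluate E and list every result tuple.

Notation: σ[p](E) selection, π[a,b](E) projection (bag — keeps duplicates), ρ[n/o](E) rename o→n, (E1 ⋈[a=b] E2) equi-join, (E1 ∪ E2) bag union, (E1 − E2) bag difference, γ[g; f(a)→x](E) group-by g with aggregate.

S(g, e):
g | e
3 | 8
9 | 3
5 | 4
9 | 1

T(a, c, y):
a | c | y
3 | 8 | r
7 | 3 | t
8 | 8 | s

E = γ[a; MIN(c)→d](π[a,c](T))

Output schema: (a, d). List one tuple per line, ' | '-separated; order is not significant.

Stepwise |·|:
  T → 3
  π[a,c](T) → 3
  γ[a; MIN(c)→d](π[a,c](T)) → 3

== RESULT ==
a | d
3 | 8
7 | 3
8 | 8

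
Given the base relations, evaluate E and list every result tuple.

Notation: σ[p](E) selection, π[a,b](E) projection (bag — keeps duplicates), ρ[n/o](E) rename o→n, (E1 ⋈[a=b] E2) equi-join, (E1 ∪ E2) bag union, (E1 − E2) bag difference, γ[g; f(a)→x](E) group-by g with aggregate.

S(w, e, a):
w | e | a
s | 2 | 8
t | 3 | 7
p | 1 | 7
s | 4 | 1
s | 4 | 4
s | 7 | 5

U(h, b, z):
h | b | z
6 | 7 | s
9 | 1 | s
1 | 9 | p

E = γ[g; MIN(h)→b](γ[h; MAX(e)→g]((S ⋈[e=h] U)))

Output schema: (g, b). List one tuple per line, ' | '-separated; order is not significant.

Per-node cardinality:
  S → 6
  U → 3
  (S ⋈[e=h] U) → 1
  γ[h; MAX(e)→g]((S ⋈[e=h] U)) → 1
  γ[g; MIN(h)→b](γ[h; MAX(e)→g]((S ⋈[e=h] U))) → 1

== RESULT ==
g | b
1 | 1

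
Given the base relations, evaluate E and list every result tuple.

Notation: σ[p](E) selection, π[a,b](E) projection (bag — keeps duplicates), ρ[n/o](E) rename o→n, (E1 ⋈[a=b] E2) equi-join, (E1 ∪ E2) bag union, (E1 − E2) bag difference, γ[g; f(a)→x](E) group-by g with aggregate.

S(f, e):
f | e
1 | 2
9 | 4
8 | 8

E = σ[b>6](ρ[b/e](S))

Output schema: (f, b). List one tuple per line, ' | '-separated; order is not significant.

Per-node cardinality:
  S → 3
  ρ[b/e](S) → 3
  σ[b>6](ρ[b/e](S)) → 1

== RESULT ==
f | b
8 | 8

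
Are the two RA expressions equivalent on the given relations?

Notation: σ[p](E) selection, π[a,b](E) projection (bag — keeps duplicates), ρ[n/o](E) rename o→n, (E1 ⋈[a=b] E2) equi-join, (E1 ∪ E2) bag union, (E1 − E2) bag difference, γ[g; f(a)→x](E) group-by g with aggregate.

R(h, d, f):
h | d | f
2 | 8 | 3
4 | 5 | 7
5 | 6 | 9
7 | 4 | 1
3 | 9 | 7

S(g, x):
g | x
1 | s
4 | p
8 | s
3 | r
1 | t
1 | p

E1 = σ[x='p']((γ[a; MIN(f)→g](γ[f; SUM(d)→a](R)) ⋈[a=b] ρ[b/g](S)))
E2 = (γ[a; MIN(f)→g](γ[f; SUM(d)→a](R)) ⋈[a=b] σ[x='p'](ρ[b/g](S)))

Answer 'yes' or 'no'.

E1 per-node cardinality:
  R → 5
  γ[f; SUM(d)→a](R) → 4
  γ[a; MIN(f)→g](γ[f; SUM(d)→a](R)) → 4
  S → 6
  ρ[b/g](S) → 6
  (γ[a; MIN(f)→g](γ[f; SUM(d)→a](R)) ⋈[a=b] ρ[b/g](S)) → 2
  σ[x='p']((γ[a; MIN(f)→g](γ[f; SUM(d)→a](R)) ⋈[a=b] ρ[b/g](S))) → 1
E2 per-node cardinality:
  R → 5
  γ[f; SUM(d)→a](R) → 4
  γ[a; MIN(f)→g](γ[f; SUM(d)→a](R)) → 4
  S → 6
  ρ[b/g](S) → 6
  σ[x='p'](ρ[b/g](S)) → 2
  (γ[a; MIN(f)→g](γ[f; SUM(d)→a](R)) ⋈[a=b] σ[x='p'](ρ[b/g](S))) → 1

E1 and E2 produce the same multiset:
a | g | b | x
4 | 1 | 4 | p

yes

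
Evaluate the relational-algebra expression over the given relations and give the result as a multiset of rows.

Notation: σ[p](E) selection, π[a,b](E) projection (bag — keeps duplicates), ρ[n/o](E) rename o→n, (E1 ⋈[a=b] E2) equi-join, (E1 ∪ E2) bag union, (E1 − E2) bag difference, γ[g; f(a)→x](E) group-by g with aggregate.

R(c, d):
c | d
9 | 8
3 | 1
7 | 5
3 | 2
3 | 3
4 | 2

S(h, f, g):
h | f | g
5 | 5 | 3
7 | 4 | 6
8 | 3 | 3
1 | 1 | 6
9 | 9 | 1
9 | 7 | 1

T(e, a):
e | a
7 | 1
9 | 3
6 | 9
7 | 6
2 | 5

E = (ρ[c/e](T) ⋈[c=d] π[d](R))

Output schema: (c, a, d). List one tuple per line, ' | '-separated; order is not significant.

Row counts bottom-up:
  T → 5
  ρ[c/e](T) → 5
  R → 6
  π[d](R) → 6
  (ρ[c/e](T) ⋈[c=d] π[d](R)) → 2

== RESULT ==
c | a | d
2 | 5 | 2
2 | 5 | 2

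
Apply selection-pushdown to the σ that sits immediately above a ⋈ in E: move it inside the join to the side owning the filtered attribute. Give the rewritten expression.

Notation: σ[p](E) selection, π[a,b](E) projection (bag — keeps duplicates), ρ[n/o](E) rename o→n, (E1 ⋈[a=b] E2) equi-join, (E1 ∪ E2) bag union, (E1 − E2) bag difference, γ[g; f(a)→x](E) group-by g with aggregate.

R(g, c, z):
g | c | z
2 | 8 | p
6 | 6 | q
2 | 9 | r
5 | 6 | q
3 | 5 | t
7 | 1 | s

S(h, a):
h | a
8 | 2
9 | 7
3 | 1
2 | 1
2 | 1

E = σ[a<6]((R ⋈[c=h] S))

σ filters on a, owned by the right side.
E' = (R ⋈[c=h] σ[a<6](S))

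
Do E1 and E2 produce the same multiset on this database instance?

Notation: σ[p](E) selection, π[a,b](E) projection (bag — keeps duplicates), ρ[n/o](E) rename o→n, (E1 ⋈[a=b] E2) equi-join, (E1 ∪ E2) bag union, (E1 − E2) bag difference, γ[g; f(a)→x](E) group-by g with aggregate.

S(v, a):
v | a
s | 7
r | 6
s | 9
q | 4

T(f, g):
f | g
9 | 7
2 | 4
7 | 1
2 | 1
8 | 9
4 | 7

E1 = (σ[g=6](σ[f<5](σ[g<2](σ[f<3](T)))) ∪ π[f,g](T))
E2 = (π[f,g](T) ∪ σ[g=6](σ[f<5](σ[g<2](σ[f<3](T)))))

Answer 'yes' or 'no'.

E1 subexpression sizes:
  T → 6
  σ[f<3](T) → 2
  σ[g<2](σ[f<3](T)) → 1
  σ[f<5](σ[g<2](σ[f<3](T))) → 1
  σ[g=6](σ[f<5](σ[g<2](σ[f<3](T)))) → 0
  T → 6
  π[f,g](T) → 6
  (σ[g=6](σ[f<5](σ[g<2](σ[f<3](T)))) ∪ π[f,g](T)) → 6
E2 subexpression sizes:
  T → 6
  π[f,g](T) → 6
  T → 6
  σ[f<3](T) → 2
  σ[g<2](σ[f<3](T)) → 1
  σ[f<5](σ[g<2](σ[f<3](T))) → 1
  σ[g=6](σ[f<5](σ[g<2](σ[f<3](T)))) → 0
  (π[f,g](T) ∪ σ[g=6](σ[f<5](σ[g<2](σ[f<3](T))))) → 6

E1 and E2 produce the same multiset:
f | g
2 | 1
2 | 4
4 | 7
7 | 1
8 | 9
9 | 7

yes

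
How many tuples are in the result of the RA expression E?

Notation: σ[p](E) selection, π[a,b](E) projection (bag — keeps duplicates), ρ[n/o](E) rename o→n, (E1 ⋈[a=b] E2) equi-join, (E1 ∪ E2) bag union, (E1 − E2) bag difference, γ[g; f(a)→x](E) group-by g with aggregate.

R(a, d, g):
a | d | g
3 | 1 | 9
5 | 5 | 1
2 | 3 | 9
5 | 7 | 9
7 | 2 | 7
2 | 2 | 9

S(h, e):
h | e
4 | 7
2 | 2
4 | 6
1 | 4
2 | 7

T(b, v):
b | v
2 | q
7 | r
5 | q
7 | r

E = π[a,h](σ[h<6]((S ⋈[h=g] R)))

Stepwise |·|:
  S → 5
  R → 6
  (S ⋈[h=g] R) → 1
  σ[h<6]((S ⋈[h=g] R)) → 1
  π[a,h](σ[h<6]((S ⋈[h=g] R))) → 1

|E| = 1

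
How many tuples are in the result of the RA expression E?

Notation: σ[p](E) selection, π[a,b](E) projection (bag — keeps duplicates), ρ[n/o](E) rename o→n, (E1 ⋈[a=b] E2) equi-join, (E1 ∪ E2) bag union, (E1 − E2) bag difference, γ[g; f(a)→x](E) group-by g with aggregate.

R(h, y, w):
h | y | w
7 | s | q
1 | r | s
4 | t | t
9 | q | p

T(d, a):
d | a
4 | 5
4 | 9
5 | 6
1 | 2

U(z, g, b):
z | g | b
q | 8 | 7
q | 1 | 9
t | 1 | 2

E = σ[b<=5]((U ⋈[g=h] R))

Stepwise |·|:
  U → 3
  R → 4
  (U ⋈[g=h] R) → 2
  σ[b<=5]((U ⋈[g=h] R)) → 1

|E| = 1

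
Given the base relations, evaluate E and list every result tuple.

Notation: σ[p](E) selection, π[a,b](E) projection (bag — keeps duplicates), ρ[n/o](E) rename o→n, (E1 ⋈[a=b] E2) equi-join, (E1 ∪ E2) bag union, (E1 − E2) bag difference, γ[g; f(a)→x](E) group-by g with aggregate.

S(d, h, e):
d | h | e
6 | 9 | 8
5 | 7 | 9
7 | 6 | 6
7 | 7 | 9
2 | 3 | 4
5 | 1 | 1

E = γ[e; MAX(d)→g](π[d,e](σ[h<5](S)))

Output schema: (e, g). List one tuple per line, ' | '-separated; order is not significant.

Stepwise |·|:
  S → 6
  σ[h<5](S) → 2
  π[d,e](σ[h<5](S)) → 2
  γ[e; MAX(d)→g](π[d,e](σ[h<5](S))) → 2

== RESULT ==
e | g
1 | 5
4 | 2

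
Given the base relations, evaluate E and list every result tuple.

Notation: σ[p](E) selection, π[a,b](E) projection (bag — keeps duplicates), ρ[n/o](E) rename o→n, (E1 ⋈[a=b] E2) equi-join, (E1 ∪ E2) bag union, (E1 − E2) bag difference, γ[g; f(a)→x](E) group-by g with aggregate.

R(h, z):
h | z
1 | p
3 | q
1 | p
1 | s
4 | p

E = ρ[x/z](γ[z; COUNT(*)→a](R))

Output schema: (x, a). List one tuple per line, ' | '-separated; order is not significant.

Stepwise |·|:
  R → 5
  γ[z; COUNT(*)→a](R) → 3
  ρ[x/z](γ[z; COUNT(*)→a](R)) → 3

== RESULT ==
x | a
p | 3
q | 1
s | 1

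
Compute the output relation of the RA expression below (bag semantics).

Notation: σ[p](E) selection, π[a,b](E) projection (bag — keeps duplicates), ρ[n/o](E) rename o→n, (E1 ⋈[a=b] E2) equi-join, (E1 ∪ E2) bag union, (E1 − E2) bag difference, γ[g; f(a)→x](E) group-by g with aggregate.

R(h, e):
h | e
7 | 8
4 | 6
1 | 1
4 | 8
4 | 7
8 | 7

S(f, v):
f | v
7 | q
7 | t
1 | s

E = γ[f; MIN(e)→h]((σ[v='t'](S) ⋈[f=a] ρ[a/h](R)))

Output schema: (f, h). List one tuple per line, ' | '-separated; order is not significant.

Subexpression sizes:
  S → 3
  σ[v='t'](S) → 1
  R → 6
  ρ[a/h](R) → 6
  (σ[v='t'](S) ⋈[f=a] ρ[a/h](R)) → 1
  γ[f; MIN(e)→h]((σ[v='t'](S) ⋈[f=a] ρ[a/h](R))) → 1

== RESULT ==
f | h
7 | 8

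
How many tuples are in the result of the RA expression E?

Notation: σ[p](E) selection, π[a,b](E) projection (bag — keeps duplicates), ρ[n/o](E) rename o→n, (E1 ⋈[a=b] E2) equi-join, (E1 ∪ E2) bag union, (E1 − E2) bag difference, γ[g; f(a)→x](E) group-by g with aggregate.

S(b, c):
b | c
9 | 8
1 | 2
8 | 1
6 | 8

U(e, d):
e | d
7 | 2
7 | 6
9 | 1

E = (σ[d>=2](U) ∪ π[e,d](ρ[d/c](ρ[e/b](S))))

Stepwise |·|:
  U → 3
  σ[d>=2](U) → 2
  S → 4
  ρ[e/b](S) → 4
  ρ[d/c](ρ[e/b](S)) → 4
  π[e,d](ρ[d/c](ρ[e/b](S))) → 4
  (σ[d>=2](U) ∪ π[e,d](ρ[d/c](ρ[e/b](S)))) → 6

|E| = 6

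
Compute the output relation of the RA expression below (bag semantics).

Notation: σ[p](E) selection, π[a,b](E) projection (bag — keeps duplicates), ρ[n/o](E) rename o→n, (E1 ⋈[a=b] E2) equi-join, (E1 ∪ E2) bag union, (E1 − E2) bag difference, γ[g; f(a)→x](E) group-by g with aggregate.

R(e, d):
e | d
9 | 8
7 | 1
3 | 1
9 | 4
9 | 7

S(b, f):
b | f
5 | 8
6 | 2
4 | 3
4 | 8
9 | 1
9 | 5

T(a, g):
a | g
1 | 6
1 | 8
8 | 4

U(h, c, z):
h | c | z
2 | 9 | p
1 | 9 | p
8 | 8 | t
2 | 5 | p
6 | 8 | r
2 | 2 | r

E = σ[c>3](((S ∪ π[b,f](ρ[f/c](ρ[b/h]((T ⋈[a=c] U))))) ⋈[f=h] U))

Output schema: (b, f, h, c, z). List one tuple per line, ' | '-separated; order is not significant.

Subexpression sizes:
  S → 6
  T → 3
  U → 6
  (T ⋈[a=c] U) → 2
  ρ[b/h]((T ⋈[a=c] U)) → 2
  ρ[f/c](ρ[b/h]((T ⋈[a=c] U))) → 2
  π[b,f](ρ[f/c](ρ[b/h]((T ⋈[a=c] U)))) → 2
  (S ∪ π[b,f](ρ[f/c](ρ[b/h]((T ⋈[a=c] U))))) → 8
  U → 6
  ((S ∪ π[b,f](ρ[f/c](ρ[b/h]((T ⋈[a=c] U))))) ⋈[f=h] U) → 8
  σ[c>3](((S ∪ π[b,f](ρ[f/c](ρ[b/h]((T ⋈[a=c] U))))) ⋈[f=h] U)) → 7

== RESULT ==
b | f | h | c | z
4 | 8 | 8 | 8 | t
5 | 8 | 8 | 8 | t
6 | 2 | 2 | 5 | p
6 | 2 | 2 | 9 | p
6 | 8 | 8 | 8 | t
8 | 8 | 8 | 8 | t
9 | 1 | 1 | 9 | p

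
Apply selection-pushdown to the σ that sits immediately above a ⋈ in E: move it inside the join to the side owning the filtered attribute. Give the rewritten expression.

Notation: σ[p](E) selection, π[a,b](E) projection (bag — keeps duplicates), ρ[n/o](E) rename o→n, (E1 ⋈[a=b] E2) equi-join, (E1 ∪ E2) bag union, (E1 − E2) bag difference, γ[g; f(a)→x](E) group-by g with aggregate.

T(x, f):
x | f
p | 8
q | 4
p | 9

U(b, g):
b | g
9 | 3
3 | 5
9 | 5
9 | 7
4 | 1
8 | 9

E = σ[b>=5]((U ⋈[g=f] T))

σ filters on b, owned by the left side.
E' = (σ[b>=5](U) ⋈[g=f] T)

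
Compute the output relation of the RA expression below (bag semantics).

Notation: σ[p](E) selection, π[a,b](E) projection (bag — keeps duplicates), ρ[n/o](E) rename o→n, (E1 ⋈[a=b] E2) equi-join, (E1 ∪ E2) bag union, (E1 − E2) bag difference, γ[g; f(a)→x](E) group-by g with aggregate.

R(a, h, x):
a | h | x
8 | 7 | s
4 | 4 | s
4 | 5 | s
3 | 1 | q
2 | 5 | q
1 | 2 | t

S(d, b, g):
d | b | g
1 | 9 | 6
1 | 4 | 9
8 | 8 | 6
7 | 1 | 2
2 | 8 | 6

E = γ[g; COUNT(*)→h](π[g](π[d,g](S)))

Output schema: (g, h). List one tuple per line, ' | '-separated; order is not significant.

Per-node cardinality:
  S → 5
  π[d,g](S) → 5
  π[g](π[d,g](S)) → 5
  γ[g; COUNT(*)→h](π[g](π[d,g](S))) → 3

== RESULT ==
g | h
2 | 1
6 | 3
9 | 1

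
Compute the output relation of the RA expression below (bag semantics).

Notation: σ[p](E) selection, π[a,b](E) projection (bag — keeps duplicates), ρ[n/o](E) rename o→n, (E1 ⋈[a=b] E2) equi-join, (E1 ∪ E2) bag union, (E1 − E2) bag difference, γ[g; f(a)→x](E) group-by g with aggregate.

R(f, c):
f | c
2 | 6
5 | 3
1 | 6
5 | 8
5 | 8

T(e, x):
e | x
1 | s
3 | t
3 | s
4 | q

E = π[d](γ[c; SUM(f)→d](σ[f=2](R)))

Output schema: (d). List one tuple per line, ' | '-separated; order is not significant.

Stepwise |·|:
  R → 5
  σ[f=2](R) → 1
  γ[c; SUM(f)→d](σ[f=2](R)) → 1
  π[d](γ[c; SUM(f)→d](σ[f=2](R))) → 1

== RESULT ==
d
2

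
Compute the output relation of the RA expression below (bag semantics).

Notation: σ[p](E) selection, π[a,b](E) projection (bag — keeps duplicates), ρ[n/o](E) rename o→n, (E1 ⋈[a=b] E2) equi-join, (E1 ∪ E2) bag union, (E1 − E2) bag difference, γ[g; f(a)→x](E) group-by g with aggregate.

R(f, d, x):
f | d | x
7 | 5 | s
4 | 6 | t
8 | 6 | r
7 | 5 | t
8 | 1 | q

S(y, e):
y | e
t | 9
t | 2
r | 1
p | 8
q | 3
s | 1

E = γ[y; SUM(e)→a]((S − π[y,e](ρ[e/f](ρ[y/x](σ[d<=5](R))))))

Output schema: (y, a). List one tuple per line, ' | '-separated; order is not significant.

Subexpression sizes:
  S → 6
  R → 5
  σ[d<=5](R) → 3
  ρ[y/x](σ[d<=5](R)) → 3
  ρ[e/f](ρ[y/x](σ[d<=5](R))) → 3
  π[y,e](ρ[e/f](ρ[y/x](σ[d<=5](R)))) → 3
  (S − π[y,e](ρ[e/f](ρ[y/x](σ[d<=5](R))))) → 6
  γ[y; SUM(e)→a]((S − π[y,e](ρ[e/f](ρ[y/x](σ[d<=5](R)))))) → 5

== RESULT ==
y | a
p | 8
q | 3
r | 1
s | 1
t | 11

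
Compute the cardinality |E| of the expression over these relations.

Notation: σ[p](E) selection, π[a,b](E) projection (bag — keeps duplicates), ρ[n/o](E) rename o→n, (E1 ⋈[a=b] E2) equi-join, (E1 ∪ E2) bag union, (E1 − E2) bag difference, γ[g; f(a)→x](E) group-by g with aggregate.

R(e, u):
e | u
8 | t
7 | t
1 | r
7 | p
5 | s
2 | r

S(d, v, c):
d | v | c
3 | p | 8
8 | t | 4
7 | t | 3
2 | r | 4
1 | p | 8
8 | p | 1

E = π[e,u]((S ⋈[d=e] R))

Row counts bottom-up:
  S → 6
  R → 6
  (S ⋈[d=e] R) → 6
  π[e,u]((S ⋈[d=e] R)) → 6

|E| = 6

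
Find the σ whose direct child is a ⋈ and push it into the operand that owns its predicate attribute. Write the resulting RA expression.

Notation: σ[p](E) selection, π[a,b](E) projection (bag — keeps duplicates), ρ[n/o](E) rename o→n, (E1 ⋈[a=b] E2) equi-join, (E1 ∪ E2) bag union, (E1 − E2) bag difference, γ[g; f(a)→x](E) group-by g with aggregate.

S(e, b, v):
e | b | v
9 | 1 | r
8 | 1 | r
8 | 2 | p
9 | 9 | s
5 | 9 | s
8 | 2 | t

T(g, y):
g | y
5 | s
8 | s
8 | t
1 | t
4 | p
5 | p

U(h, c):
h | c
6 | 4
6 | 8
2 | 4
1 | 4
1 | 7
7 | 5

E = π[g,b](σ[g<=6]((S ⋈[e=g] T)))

σ filters on g, owned by the right side.
E' = π[g,b]((S ⋈[e=g] σ[g<=6](T)))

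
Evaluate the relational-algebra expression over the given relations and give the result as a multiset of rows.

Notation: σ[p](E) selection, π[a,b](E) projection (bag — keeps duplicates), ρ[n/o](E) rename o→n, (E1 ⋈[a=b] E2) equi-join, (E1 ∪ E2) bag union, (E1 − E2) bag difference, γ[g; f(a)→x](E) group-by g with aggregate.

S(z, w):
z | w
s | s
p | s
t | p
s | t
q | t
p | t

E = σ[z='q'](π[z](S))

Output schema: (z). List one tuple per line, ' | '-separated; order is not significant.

Row counts bottom-up:
  S → 6
  π[z](S) → 6
  σ[z='q'](π[z](S)) → 1

== RESULT ==
z
q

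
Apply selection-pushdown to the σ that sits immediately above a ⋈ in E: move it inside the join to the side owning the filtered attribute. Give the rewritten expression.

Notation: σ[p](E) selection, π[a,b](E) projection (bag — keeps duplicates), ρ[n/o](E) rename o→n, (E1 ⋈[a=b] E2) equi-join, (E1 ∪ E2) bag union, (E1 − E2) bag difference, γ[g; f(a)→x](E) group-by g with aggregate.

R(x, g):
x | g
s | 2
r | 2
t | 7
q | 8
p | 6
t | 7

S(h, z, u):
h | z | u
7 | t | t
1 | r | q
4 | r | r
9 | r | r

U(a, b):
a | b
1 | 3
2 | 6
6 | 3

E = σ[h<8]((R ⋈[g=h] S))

σ filters on h, owned by the right side.
E' = (R ⋈[g=h] σ[h<8](S))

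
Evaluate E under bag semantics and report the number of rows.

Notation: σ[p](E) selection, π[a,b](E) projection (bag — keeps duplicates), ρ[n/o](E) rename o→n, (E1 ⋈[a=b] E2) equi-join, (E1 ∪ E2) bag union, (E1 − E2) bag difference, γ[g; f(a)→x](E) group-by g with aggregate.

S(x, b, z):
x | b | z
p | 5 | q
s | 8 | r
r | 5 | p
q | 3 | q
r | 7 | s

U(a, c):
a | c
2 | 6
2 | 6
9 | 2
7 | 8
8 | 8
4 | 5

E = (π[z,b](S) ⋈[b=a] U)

Row counts bottom-up:
  S → 5
  π[z,b](S) → 5
  U → 6
  (π[z,b](S) ⋈[b=a] U) → 2

|E| = 2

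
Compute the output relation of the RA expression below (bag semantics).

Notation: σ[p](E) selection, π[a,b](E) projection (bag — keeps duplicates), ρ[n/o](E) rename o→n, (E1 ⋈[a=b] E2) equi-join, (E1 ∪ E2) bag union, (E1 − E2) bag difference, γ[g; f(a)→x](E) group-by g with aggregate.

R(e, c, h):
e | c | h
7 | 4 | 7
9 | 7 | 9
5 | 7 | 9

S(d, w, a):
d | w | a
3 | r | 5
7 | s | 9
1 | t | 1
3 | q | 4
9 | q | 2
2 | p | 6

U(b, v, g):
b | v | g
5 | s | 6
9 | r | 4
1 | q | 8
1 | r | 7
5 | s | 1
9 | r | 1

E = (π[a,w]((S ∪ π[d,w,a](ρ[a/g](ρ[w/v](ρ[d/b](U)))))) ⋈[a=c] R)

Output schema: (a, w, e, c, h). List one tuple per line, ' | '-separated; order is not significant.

Subexpression sizes:
  S → 6
  U → 6
  ρ[d/b](U) → 6
  ρ[w/v](ρ[d/b](U)) → 6
  ρ[a/g](ρ[w/v](ρ[d/b](U))) → 6
  π[d,w,a](ρ[a/g](ρ[w/v](ρ[d/b](U)))) → 6
  (S ∪ π[d,w,a](ρ[a/g](ρ[w/v](ρ[d/b](U))))) → 12
  π[a,w]((S ∪ π[d,w,a](ρ[a/g](ρ[w/v](ρ[d/b](U)))))) → 12
  R → 3
  (π[a,w]((S ∪ π[d,w,a](ρ[a/g](ρ[w/v](ρ[d/b](U)))))) ⋈[a=c] R) → 4

== RESULT ==
a | w | e | c | h
4 | q | 7 | 4 | 7
4 | r | 7 | 4 | 7
7 | r | 5 | 7 | 9
7 | r | 9 | 7 | 9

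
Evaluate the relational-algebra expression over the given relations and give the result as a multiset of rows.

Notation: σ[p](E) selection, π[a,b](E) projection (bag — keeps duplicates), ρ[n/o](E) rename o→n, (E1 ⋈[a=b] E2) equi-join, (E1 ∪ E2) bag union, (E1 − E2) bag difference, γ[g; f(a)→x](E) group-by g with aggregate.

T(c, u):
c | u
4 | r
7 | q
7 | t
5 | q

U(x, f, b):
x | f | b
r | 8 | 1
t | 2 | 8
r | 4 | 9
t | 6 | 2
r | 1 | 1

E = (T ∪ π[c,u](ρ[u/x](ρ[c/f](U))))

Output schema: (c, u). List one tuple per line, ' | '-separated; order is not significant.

Stepwise |·|:
  T → 4
  U → 5
  ρ[c/f](U) → 5
  ρ[u/x](ρ[c/f](U)) → 5
  π[c,u](ρ[u/x](ρ[c/f](U))) → 5
  (T ∪ π[c,u](ρ[u/x](ρ[c/f](U)))) → 9

== RESULT ==
c | u
1 | r
2 | t
4 | r
4 | r
5 | q
6 | t
7 | q
7 | t
8 | r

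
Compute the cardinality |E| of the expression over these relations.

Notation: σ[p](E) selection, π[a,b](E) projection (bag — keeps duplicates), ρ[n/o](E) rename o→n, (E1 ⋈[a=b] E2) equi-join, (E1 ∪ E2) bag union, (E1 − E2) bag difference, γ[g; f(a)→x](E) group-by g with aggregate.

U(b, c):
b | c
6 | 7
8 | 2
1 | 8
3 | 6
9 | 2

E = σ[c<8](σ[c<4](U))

Per-node cardinality:
  U → 5
  σ[c<4](U) → 2
  σ[c<8](σ[c<4](U)) → 2

|E| = 2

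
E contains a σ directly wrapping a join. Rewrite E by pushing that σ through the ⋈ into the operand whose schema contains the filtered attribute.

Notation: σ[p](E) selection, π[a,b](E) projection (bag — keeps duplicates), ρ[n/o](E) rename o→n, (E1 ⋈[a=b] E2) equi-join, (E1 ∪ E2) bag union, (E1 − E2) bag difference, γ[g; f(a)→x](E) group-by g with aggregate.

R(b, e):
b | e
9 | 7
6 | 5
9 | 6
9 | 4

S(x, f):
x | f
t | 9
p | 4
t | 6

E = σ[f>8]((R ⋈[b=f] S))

σ filters on f, owned by the right side.
E' = (R ⋈[b=f] σ[f>8](S))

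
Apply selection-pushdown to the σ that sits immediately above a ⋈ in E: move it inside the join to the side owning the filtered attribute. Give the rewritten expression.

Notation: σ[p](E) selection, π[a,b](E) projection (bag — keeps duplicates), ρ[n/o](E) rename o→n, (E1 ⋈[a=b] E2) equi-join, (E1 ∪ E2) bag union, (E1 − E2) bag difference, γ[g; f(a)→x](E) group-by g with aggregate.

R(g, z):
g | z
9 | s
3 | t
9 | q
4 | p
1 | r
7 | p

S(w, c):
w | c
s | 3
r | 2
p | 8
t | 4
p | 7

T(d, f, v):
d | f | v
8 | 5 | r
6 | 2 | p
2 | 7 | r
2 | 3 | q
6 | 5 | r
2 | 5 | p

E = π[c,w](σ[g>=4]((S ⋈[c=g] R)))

σ filters on g, owned by the right side.
E' = π[c,w]((S ⋈[c=g] σ[g>=4](R)))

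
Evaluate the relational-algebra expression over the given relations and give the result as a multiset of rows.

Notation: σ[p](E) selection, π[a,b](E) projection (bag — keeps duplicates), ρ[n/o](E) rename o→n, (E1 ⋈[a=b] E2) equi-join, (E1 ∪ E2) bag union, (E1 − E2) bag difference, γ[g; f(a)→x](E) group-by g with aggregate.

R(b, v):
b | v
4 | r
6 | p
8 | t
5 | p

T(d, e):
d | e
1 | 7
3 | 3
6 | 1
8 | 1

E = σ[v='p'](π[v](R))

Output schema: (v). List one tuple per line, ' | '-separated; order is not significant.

Row counts bottom-up:
  R → 4
  π[v](R) → 4
  σ[v='p'](π[v](R)) → 2

== RESULT ==
v
p
p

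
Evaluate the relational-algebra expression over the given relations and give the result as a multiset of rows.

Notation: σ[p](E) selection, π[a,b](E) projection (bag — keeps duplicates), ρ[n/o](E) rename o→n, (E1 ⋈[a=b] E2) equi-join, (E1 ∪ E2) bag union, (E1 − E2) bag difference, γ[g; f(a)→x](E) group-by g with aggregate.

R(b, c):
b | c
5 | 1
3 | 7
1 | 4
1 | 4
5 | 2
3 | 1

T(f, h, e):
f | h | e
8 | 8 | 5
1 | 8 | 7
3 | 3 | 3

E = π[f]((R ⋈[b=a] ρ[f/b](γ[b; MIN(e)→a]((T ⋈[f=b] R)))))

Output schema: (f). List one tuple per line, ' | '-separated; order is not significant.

Per-node cardinality:
  R → 6
  T → 3
  R → 6
  (T ⋈[f=b] R) → 4
  γ[b; MIN(e)→a]((T ⋈[f=b] R)) → 2
  ρ[f/b](γ[b; MIN(e)→a]((T ⋈[f=b] R))) → 2
  (R ⋈[b=a] ρ[f/b](γ[b; MIN(e)→a]((T ⋈[f=b] R)))) → 2
  π[f]((R ⋈[b=a] ρ[f/b](γ[b; MIN(e)→a]((T ⋈[f=b] R))))) → 2

== RESULT ==
f
3
3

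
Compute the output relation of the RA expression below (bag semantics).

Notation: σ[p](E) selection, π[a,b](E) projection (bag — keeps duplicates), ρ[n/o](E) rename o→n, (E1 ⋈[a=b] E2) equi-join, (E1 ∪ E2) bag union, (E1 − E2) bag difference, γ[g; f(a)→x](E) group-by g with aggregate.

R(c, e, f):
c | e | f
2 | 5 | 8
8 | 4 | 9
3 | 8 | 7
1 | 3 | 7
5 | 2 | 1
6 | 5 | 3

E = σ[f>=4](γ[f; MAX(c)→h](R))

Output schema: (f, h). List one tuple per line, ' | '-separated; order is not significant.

Row counts bottom-up:
  R → 6
  γ[f; MAX(c)→h](R) → 5
  σ[f>=4](γ[f; MAX(c)→h](R)) → 3

== RESULT ==
f | h
7 | 3
8 | 2
9 | 8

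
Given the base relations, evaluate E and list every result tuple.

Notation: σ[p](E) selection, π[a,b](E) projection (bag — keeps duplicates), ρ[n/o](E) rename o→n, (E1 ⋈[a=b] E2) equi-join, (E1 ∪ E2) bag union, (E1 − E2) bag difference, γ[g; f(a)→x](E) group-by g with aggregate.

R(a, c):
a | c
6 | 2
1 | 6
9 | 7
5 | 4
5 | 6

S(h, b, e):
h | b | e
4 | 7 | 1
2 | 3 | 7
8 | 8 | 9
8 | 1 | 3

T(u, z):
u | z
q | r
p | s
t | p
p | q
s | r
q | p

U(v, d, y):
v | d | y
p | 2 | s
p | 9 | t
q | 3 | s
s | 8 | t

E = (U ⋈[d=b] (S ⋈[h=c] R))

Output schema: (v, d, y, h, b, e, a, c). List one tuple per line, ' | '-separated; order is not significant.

Subexpression sizes:
  U → 4
  S → 4
  R → 5
  (S ⋈[h=c] R) → 2
  (U ⋈[d=b] (S ⋈[h=c] R)) → 1

== RESULT ==
v | d | y | h | b | e | a | c
q | 3 | s | 2 | 3 | 7 | 6 | 2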